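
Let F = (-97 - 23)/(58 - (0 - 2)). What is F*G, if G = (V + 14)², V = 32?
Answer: -4232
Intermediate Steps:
G = 2116 (G = (32 + 14)² = 46² = 2116)
F = -2 (F = -120/(58 - 1*(-2)) = -120/(58 + 2) = -120/60 = -120*1/60 = -2)
F*G = -2*2116 = -4232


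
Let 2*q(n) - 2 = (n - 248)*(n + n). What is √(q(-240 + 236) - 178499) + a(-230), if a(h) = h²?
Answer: 52900 + I*√177490 ≈ 52900.0 + 421.3*I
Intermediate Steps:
q(n) = 1 + n*(-248 + n) (q(n) = 1 + ((n - 248)*(n + n))/2 = 1 + ((-248 + n)*(2*n))/2 = 1 + (2*n*(-248 + n))/2 = 1 + n*(-248 + n))
√(q(-240 + 236) - 178499) + a(-230) = √((1 + (-240 + 236)² - 248*(-240 + 236)) - 178499) + (-230)² = √((1 + (-4)² - 248*(-4)) - 178499) + 52900 = √((1 + 16 + 992) - 178499) + 52900 = √(1009 - 178499) + 52900 = √(-177490) + 52900 = I*√177490 + 52900 = 52900 + I*√177490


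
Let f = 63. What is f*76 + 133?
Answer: 4921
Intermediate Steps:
f*76 + 133 = 63*76 + 133 = 4788 + 133 = 4921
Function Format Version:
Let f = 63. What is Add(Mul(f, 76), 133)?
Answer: 4921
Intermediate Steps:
Add(Mul(f, 76), 133) = Add(Mul(63, 76), 133) = Add(4788, 133) = 4921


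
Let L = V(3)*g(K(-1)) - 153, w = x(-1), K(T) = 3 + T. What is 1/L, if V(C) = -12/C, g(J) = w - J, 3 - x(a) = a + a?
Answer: -1/165 ≈ -0.0060606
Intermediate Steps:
x(a) = 3 - 2*a (x(a) = 3 - (a + a) = 3 - 2*a)
w = 5 (w = 3 - 2*(-1) = 3 + 2 = 5)
g(J) = 5 - J
L = -165 (L = (-12/3)*(5 - (3 - 1)) - 153 = (-12*1/3)*(5 - 1*2) - 153 = -4*(5 - 2) - 153 = -4*3 - 153 = -12 - 153 = -165)
1/L = 1/(-165) = -1/165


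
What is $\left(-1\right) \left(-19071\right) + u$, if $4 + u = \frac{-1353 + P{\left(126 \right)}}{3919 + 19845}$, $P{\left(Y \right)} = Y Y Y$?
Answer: $\frac{35008247}{1828} \approx 19151.0$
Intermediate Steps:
$P{\left(Y \right)} = Y^{3}$ ($P{\left(Y \right)} = Y^{2} Y = Y^{3}$)
$u = \frac{146459}{1828}$ ($u = -4 + \frac{-1353 + 126^{3}}{3919 + 19845} = -4 + \frac{-1353 + 2000376}{23764} = -4 + 1999023 \cdot \frac{1}{23764} = -4 + \frac{153771}{1828} = \frac{146459}{1828} \approx 80.12$)
$\left(-1\right) \left(-19071\right) + u = \left(-1\right) \left(-19071\right) + \frac{146459}{1828} = 19071 + \frac{146459}{1828} = \frac{35008247}{1828}$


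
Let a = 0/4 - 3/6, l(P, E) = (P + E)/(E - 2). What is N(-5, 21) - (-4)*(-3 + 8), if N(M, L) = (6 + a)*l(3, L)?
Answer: 512/19 ≈ 26.947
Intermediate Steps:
l(P, E) = (E + P)/(-2 + E)
a = -½ (a = 0*(¼) - 3*⅙ = 0 - ½ = -½ ≈ -0.50000)
N(M, L) = 11*(3 + L)/(2*(-2 + L)) (N(M, L) = (6 - ½)*((L + 3)/(-2 + L)) = 11*((3 + L)/(-2 + L))/2 = 11*(3 + L)/(2*(-2 + L)))
N(-5, 21) - (-4)*(-3 + 8) = 11*(3 + 21)/(2*(-2 + 21)) - (-4)*(-3 + 8) = (11/2)*24/19 - (-4)*5 = (11/2)*(1/19)*24 - 1*(-20) = 132/19 + 20 = 512/19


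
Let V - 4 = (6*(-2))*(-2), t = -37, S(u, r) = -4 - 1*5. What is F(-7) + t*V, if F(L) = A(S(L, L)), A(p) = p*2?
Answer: -1054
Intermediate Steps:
S(u, r) = -9 (S(u, r) = -4 - 5 = -9)
A(p) = 2*p
F(L) = -18 (F(L) = 2*(-9) = -18)
V = 28 (V = 4 + (6*(-2))*(-2) = 4 - 12*(-2) = 4 + 24 = 28)
F(-7) + t*V = -18 - 37*28 = -18 - 1036 = -1054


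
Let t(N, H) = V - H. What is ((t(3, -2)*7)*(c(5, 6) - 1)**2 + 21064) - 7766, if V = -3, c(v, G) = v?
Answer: 13186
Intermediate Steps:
t(N, H) = -3 - H
((t(3, -2)*7)*(c(5, 6) - 1)**2 + 21064) - 7766 = (((-3 - 1*(-2))*7)*(5 - 1)**2 + 21064) - 7766 = (((-3 + 2)*7)*4**2 + 21064) - 7766 = (-1*7*16 + 21064) - 7766 = (-7*16 + 21064) - 7766 = (-112 + 21064) - 7766 = 20952 - 7766 = 13186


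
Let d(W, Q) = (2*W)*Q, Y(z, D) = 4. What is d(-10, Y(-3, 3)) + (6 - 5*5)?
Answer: -99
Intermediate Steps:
d(W, Q) = 2*Q*W
d(-10, Y(-3, 3)) + (6 - 5*5) = 2*4*(-10) + (6 - 5*5) = -80 + (6 - 25) = -80 - 19 = -99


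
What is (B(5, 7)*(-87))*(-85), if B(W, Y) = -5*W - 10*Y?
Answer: -702525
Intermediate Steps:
B(W, Y) = -10*Y - 5*W
(B(5, 7)*(-87))*(-85) = ((-10*7 - 5*5)*(-87))*(-85) = ((-70 - 25)*(-87))*(-85) = -95*(-87)*(-85) = 8265*(-85) = -702525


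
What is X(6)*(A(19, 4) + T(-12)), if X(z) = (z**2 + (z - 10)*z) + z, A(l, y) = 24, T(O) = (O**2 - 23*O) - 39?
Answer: 7290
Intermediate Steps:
T(O) = -39 + O**2 - 23*O
X(z) = z + z**2 + z*(-10 + z) (X(z) = (z**2 + (-10 + z)*z) + z = (z**2 + z*(-10 + z)) + z = z + z**2 + z*(-10 + z))
X(6)*(A(19, 4) + T(-12)) = (6*(-9 + 2*6))*(24 + (-39 + (-12)**2 - 23*(-12))) = (6*(-9 + 12))*(24 + (-39 + 144 + 276)) = (6*3)*(24 + 381) = 18*405 = 7290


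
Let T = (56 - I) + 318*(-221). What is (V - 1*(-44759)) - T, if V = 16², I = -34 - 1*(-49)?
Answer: 115252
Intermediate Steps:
I = 15 (I = -34 + 49 = 15)
V = 256
T = -70237 (T = (56 - 1*15) + 318*(-221) = (56 - 15) - 70278 = 41 - 70278 = -70237)
(V - 1*(-44759)) - T = (256 - 1*(-44759)) - 1*(-70237) = (256 + 44759) + 70237 = 45015 + 70237 = 115252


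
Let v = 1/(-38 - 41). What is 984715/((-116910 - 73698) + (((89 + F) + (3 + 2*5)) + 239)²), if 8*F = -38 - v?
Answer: -393318804160/30972484671 ≈ -12.699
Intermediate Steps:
v = -1/79 (v = 1/(-79) = -1/79 ≈ -0.012658)
F = -3001/632 (F = (-38 - 1*(-1/79))/8 = (-38 + 1/79)/8 = (⅛)*(-3001/79) = -3001/632 ≈ -4.7484)
984715/((-116910 - 73698) + (((89 + F) + (3 + 2*5)) + 239)²) = 984715/((-116910 - 73698) + (((89 - 3001/632) + (3 + 2*5)) + 239)²) = 984715/(-190608 + ((53247/632 + (3 + 10)) + 239)²) = 984715/(-190608 + ((53247/632 + 13) + 239)²) = 984715/(-190608 + (61463/632 + 239)²) = 984715/(-190608 + (212511/632)²) = 984715/(-190608 + 45160925121/399424) = 984715/(-30972484671/399424) = 984715*(-399424/30972484671) = -393318804160/30972484671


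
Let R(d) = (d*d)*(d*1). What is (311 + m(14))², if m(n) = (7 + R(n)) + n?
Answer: 9461776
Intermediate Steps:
R(d) = d³ (R(d) = d²*d = d³)
m(n) = 7 + n + n³ (m(n) = (7 + n³) + n = 7 + n + n³)
(311 + m(14))² = (311 + (7 + 14 + 14³))² = (311 + (7 + 14 + 2744))² = (311 + 2765)² = 3076² = 9461776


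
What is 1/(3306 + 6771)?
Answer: 1/10077 ≈ 9.9236e-5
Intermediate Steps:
1/(3306 + 6771) = 1/10077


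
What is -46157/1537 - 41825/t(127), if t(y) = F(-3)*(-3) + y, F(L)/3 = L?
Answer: -10199029/33814 ≈ -301.62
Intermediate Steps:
F(L) = 3*L
t(y) = 27 + y (t(y) = (3*(-3))*(-3) + y = -9*(-3) + y = 27 + y)
-46157/1537 - 41825/t(127) = -46157/1537 - 41825/(27 + 127) = -46157*1/1537 - 41825/154 = -46157/1537 - 41825*1/154 = -46157/1537 - 5975/22 = -10199029/33814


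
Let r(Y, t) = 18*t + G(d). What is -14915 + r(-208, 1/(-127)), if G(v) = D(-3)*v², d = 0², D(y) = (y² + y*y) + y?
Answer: -1894223/127 ≈ -14915.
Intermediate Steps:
D(y) = y + 2*y² (D(y) = (y² + y²) + y = 2*y² + y = y + 2*y²)
d = 0
G(v) = 15*v² (G(v) = (-3*(1 + 2*(-3)))*v² = (-3*(1 - 6))*v² = (-3*(-5))*v² = 15*v²)
r(Y, t) = 18*t (r(Y, t) = 18*t + 15*0² = 18*t + 15*0 = 18*t + 0 = 18*t)
-14915 + r(-208, 1/(-127)) = -14915 + 18/(-127) = -14915 + 18*(-1/127) = -14915 - 18/127 = -1894223/127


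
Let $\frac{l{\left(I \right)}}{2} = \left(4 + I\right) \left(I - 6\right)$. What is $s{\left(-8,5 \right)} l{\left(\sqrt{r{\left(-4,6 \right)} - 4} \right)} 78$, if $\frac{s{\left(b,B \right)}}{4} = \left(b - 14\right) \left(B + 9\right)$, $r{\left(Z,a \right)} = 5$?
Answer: $4804800$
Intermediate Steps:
$s{\left(b,B \right)} = 4 \left(-14 + b\right) \left(9 + B\right)$ ($s{\left(b,B \right)} = 4 \left(b - 14\right) \left(B + 9\right) = 4 \left(-14 + b\right) \left(9 + B\right)$)
$l{\left(I \right)} = 2 \left(-6 + I\right) \left(4 + I\right)$ ($l{\left(I \right)} = 2 \left(4 + I\right) \left(I - 6\right) = 2 \left(4 + I\right) \left(-6 + I\right) = 2 \left(-6 + I\right) \left(4 + I\right)$)
$s{\left(-8,5 \right)} l{\left(\sqrt{r{\left(-4,6 \right)} - 4} \right)} 78 = \left(-504 - 280 + 36 \left(-8\right) + 4 \cdot 5 \left(-8\right)\right) \left(-48 - 4 \sqrt{5 - 4} + 2 \left(\sqrt{5 - 4}\right)^{2}\right) 78 = \left(-504 - 280 - 288 - 160\right) \left(-48 - 4 \sqrt{1} + 2 \left(\sqrt{1}\right)^{2}\right) 78 = - 1232 \left(-48 - 4 + 2 \cdot 1^{2}\right) 78 = - 1232 \left(-48 - 4 + 2 \cdot 1\right) 78 = - 1232 \left(-48 - 4 + 2\right) 78 = \left(-1232\right) \left(-50\right) 78 = 61600 \cdot 78 = 4804800$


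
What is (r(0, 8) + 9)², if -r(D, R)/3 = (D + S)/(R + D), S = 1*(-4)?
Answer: 441/4 ≈ 110.25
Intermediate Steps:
S = -4
r(D, R) = -3*(-4 + D)/(D + R) (r(D, R) = -3*(D - 4)/(R + D) = -3*(-4 + D)/(D + R))
(r(0, 8) + 9)² = (3*(4 - 1*0)/(0 + 8) + 9)² = (3*(4 + 0)/8 + 9)² = (3*(⅛)*4 + 9)² = (3/2 + 9)² = (21/2)² = 441/4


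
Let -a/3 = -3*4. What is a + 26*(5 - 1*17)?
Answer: -276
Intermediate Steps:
a = 36 (a = -(-9)*4 = -3*(-12) = 36)
a + 26*(5 - 1*17) = 36 + 26*(5 - 1*17) = 36 + 26*(5 - 17) = 36 + 26*(-12) = 36 - 312 = -276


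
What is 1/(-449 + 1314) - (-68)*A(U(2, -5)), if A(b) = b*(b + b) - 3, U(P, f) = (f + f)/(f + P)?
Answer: 10175869/7785 ≈ 1307.1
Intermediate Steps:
U(P, f) = 2*f/(P + f) (U(P, f) = (2*f)/(P + f) = 2*f/(P + f))
A(b) = -3 + 2*b**2 (A(b) = b*(2*b) - 3 = 2*b**2 - 3 = -3 + 2*b**2)
1/(-449 + 1314) - (-68)*A(U(2, -5)) = 1/(-449 + 1314) - (-68)*(-3 + 2*(2*(-5)/(2 - 5))**2) = 1/865 - (-68)*(-3 + 2*(2*(-5)/(-3))**2) = 1/865 - (-68)*(-3 + 2*(2*(-5)*(-1/3))**2) = 1/865 - (-68)*(-3 + 2*(10/3)**2) = 1/865 - (-68)*(-3 + 2*(100/9)) = 1/865 - (-68)*(-3 + 200/9) = 1/865 - (-68)*173/9 = 1/865 - 1*(-11764/9) = 1/865 + 11764/9 = 10175869/7785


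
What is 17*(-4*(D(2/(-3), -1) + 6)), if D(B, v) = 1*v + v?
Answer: -272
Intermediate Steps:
D(B, v) = 2*v (D(B, v) = v + v = 2*v)
17*(-4*(D(2/(-3), -1) + 6)) = 17*(-4*(2*(-1) + 6)) = 17*(-4*(-2 + 6)) = 17*(-4*4) = 17*(-16) = -272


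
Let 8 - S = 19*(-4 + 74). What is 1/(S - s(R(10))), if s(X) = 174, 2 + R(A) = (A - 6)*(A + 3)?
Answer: -1/1496 ≈ -0.00066845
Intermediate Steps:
R(A) = -2 + (-6 + A)*(3 + A) (R(A) = -2 + (A - 6)*(A + 3) = -2 + (-6 + A)*(3 + A))
S = -1322 (S = 8 - 19*(-4 + 74) = 8 - 19*70 = 8 - 1*1330 = 8 - 1330 = -1322)
1/(S - s(R(10))) = 1/(-1322 - 1*174) = 1/(-1322 - 174) = 1/(-1496) = -1/1496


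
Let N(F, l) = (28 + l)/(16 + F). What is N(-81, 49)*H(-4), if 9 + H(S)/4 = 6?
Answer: 924/65 ≈ 14.215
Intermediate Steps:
N(F, l) = (28 + l)/(16 + F)
H(S) = -12 (H(S) = -36 + 4*6 = -36 + 24 = -12)
N(-81, 49)*H(-4) = ((28 + 49)/(16 - 81))*(-12) = (77/(-65))*(-12) = -1/65*77*(-12) = -77/65*(-12) = 924/65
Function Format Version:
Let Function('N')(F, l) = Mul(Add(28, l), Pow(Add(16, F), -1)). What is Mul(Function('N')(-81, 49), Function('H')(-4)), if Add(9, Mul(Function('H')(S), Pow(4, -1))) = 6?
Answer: Rational(924, 65) ≈ 14.215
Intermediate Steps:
Function('N')(F, l) = Mul(Pow(Add(16, F), -1), Add(28, l))
Function('H')(S) = -12 (Function('H')(S) = Add(-36, Mul(4, 6)) = Add(-36, 24) = -12)
Mul(Function('N')(-81, 49), Function('H')(-4)) = Mul(Mul(Pow(Add(16, -81), -1), Add(28, 49)), -12) = Mul(Mul(Pow(-65, -1), 77), -12) = Mul(Mul(Rational(-1, 65), 77), -12) = Mul(Rational(-77, 65), -12) = Rational(924, 65)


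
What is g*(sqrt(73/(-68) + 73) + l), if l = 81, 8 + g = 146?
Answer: 11178 + 69*sqrt(83147)/17 ≈ 12348.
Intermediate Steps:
g = 138 (g = -8 + 146 = 138)
g*(sqrt(73/(-68) + 73) + l) = 138*(sqrt(73/(-68) + 73) + 81) = 138*(sqrt(73*(-1/68) + 73) + 81) = 138*(sqrt(-73/68 + 73) + 81) = 138*(sqrt(4891/68) + 81) = 138*(sqrt(83147)/34 + 81) = 138*(81 + sqrt(83147)/34) = 11178 + 69*sqrt(83147)/17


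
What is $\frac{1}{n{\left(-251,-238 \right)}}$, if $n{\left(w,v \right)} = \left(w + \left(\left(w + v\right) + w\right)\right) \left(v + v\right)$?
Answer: $\frac{1}{471716} \approx 2.1199 \cdot 10^{-6}$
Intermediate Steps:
$n{\left(w,v \right)} = 2 v \left(v + 3 w\right)$ ($n{\left(w,v \right)} = \left(w + \left(\left(v + w\right) + w\right)\right) 2 v = \left(w + \left(v + 2 w\right)\right) 2 v = \left(v + 3 w\right) 2 v = 2 v \left(v + 3 w\right)$)
$\frac{1}{n{\left(-251,-238 \right)}} = \frac{1}{2 \left(-238\right) \left(-238 + 3 \left(-251\right)\right)} = \frac{1}{2 \left(-238\right) \left(-238 - 753\right)} = \frac{1}{2 \left(-238\right) \left(-991\right)} = \frac{1}{471716}$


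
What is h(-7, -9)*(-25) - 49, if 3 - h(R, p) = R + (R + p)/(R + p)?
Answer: -274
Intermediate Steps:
h(R, p) = 2 - R (h(R, p) = 3 - (R + (R + p)/(R + p)) = 3 - (R + 1) = 3 - (1 + R) = 3 + (-1 - R) = 2 - R)
h(-7, -9)*(-25) - 49 = (2 - 1*(-7))*(-25) - 49 = (2 + 7)*(-25) - 49 = 9*(-25) - 49 = -225 - 49 = -274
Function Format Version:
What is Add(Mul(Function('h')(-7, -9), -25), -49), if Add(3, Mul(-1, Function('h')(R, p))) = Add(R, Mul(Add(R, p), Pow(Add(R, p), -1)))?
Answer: -274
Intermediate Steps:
Function('h')(R, p) = Add(2, Mul(-1, R)) (Function('h')(R, p) = Add(3, Mul(-1, Add(R, Mul(Add(R, p), Pow(Add(R, p), -1))))) = Add(3, Mul(-1, Add(R, 1))) = Add(3, Mul(-1, Add(1, R))) = Add(3, Add(-1, Mul(-1, R))) = Add(2, Mul(-1, R)))
Add(Mul(Function('h')(-7, -9), -25), -49) = Add(Mul(Add(2, Mul(-1, -7)), -25), -49) = Add(Mul(Add(2, 7), -25), -49) = Add(Mul(9, -25), -49) = Add(-225, -49) = -274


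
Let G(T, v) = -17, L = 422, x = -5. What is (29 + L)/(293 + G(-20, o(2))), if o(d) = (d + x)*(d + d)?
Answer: 451/276 ≈ 1.6341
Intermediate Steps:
o(d) = 2*d*(-5 + d) (o(d) = (d - 5)*(d + d) = (-5 + d)*(2*d) = 2*d*(-5 + d))
(29 + L)/(293 + G(-20, o(2))) = (29 + 422)/(293 - 17) = 451/276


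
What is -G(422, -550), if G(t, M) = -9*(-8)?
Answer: -72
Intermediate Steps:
G(t, M) = 72
-G(422, -550) = -1*72 = -72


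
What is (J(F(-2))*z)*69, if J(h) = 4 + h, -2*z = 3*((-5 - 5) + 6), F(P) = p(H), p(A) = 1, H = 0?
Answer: 2070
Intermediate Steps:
F(P) = 1
z = 6 (z = -3*((-5 - 5) + 6)/2 = -3*(-10 + 6)/2 = -3*(-4)/2 = -½*(-12) = 6)
(J(F(-2))*z)*69 = ((4 + 1)*6)*69 = (5*6)*69 = 30*69 = 2070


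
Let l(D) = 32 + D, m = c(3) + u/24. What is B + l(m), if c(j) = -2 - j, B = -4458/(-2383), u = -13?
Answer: 1620197/57192 ≈ 28.329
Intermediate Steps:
B = 4458/2383 (B = -4458*(-1/2383) = 4458/2383 ≈ 1.8708)
m = -133/24 (m = (-2 - 1*3) - 13/24 = (-2 - 3) - 13*1/24 = -5 - 13/24 = -133/24 ≈ -5.5417)
B + l(m) = 4458/2383 + (32 - 133/24) = 4458/2383 + 635/24 = 1620197/57192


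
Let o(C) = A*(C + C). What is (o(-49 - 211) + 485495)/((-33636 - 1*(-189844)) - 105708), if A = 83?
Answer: 88467/10100 ≈ 8.7591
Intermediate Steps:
o(C) = 166*C (o(C) = 83*(C + C) = 83*(2*C) = 166*C)
(o(-49 - 211) + 485495)/((-33636 - 1*(-189844)) - 105708) = (166*(-49 - 211) + 485495)/((-33636 - 1*(-189844)) - 105708) = (166*(-260) + 485495)/((-33636 + 189844) - 105708) = (-43160 + 485495)/(156208 - 105708) = 442335/50500 = 442335*(1/50500) = 88467/10100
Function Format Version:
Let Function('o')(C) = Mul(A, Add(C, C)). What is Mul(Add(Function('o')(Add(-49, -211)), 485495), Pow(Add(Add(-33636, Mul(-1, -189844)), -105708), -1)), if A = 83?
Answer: Rational(88467, 10100) ≈ 8.7591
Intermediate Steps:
Function('o')(C) = Mul(166, C) (Function('o')(C) = Mul(83, Add(C, C)) = Mul(83, Mul(2, C)) = Mul(166, C))
Mul(Add(Function('o')(Add(-49, -211)), 485495), Pow(Add(Add(-33636, Mul(-1, -189844)), -105708), -1)) = Mul(Add(Mul(166, Add(-49, -211)), 485495), Pow(Add(Add(-33636, Mul(-1, -189844)), -105708), -1)) = Mul(Add(Mul(166, -260), 485495), Pow(Add(Add(-33636, 189844), -105708), -1)) = Mul(Add(-43160, 485495), Pow(Add(156208, -105708), -1)) = Mul(442335, Pow(50500, -1)) = Mul(442335, Rational(1, 50500)) = Rational(88467, 10100)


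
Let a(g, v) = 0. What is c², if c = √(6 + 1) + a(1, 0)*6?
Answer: 7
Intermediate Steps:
c = √7 (c = √(6 + 1) + 0*6 = √7 + 0 = √7 ≈ 2.6458)
c² = (√7)² = 7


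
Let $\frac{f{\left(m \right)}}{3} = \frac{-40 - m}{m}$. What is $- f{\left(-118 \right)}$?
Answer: $\frac{117}{59} \approx 1.9831$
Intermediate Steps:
$f{\left(m \right)} = \frac{3 \left(-40 - m\right)}{m}$ ($f{\left(m \right)} = 3 \frac{-40 - m}{m} = \frac{3 \left(-40 - m\right)}{m}$)
$- f{\left(-118 \right)} = - (-3 - \frac{120}{-118}) = - (-3 - - \frac{60}{59}) = - (-3 + \frac{60}{59}) = \left(-1\right) \left(- \frac{117}{59}\right) = \frac{117}{59}$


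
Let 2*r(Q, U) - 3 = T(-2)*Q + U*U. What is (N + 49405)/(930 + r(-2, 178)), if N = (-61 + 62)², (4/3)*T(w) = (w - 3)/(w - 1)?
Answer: 197624/67089 ≈ 2.9457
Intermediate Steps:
T(w) = 3*(-3 + w)/(4*(-1 + w)) (T(w) = 3*((w - 3)/(w - 1))/4 = 3*((-3 + w)/(-1 + w))/4 = 3*(-3 + w)/(4*(-1 + w)))
N = 1 (N = 1² = 1)
r(Q, U) = 3/2 + U²/2 + 5*Q/8 (r(Q, U) = 3/2 + ((3*(-3 - 2)/(4*(-1 - 2)))*Q + U*U)/2 = 3/2 + (((¾)*(-5)/(-3))*Q + U²)/2 = 3/2 + (((¾)*(-⅓)*(-5))*Q + U²)/2 = 3/2 + (5*Q/4 + U²)/2 = 3/2 + (U² + 5*Q/4)/2 = 3/2 + (U²/2 + 5*Q/8) = 3/2 + U²/2 + 5*Q/8)
(N + 49405)/(930 + r(-2, 178)) = (1 + 49405)/(930 + (3/2 + (½)*178² + (5/8)*(-2))) = 49406/(930 + (3/2 + (½)*31684 - 5/4)) = 49406/(930 + (3/2 + 15842 - 5/4)) = 49406/(930 + 63369/4) = 49406/(67089/4) = 49406*(4/67089) = 197624/67089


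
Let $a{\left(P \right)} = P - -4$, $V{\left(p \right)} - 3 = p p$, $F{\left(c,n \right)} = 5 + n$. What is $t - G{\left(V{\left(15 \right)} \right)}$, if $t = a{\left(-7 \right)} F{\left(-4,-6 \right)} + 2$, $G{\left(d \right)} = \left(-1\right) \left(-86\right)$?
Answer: $-81$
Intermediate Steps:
$V{\left(p \right)} = 3 + p^{2}$ ($V{\left(p \right)} = 3 + p p = 3 + p^{2}$)
$G{\left(d \right)} = 86$
$a{\left(P \right)} = 4 + P$ ($a{\left(P \right)} = P + 4 = 4 + P$)
$t = 5$ ($t = \left(4 - 7\right) \left(5 - 6\right) + 2 = \left(-3\right) \left(-1\right) + 2 = 3 + 2 = 5$)
$t - G{\left(V{\left(15 \right)} \right)} = 5 - 86 = -81$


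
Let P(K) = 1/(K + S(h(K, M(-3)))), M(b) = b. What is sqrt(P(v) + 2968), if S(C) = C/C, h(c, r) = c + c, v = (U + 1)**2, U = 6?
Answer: 3*sqrt(32978)/10 ≈ 54.480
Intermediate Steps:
v = 49 (v = (6 + 1)**2 = 7**2 = 49)
h(c, r) = 2*c
S(C) = 1
P(K) = 1/(1 + K) (P(K) = 1/(K + 1) = 1/(1 + K))
sqrt(P(v) + 2968) = sqrt(1/(1 + 49) + 2968) = sqrt(1/50 + 2968) = sqrt(148401/50) = 3*sqrt(32978)/10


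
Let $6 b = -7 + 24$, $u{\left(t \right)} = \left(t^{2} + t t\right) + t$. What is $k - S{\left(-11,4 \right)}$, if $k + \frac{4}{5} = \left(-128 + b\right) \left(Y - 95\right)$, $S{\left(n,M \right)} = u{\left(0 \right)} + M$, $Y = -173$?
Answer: $\frac{503098}{15} \approx 33540.0$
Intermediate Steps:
$u{\left(t \right)} = t + 2 t^{2}$ ($u{\left(t \right)} = \left(t^{2} + t^{2}\right) + t = 2 t^{2} + t = t + 2 t^{2}$)
$b = \frac{17}{6}$ ($b = \frac{-7 + 24}{6} = \frac{1}{6} \cdot 17 = \frac{17}{6} \approx 2.8333$)
$S{\left(n,M \right)} = M$ ($S{\left(n,M \right)} = 0 \left(1 + 2 \cdot 0\right) + M = 0 \left(1 + 0\right) + M = 0 \cdot 1 + M = 0 + M = M$)
$k = \frac{503158}{15}$ ($k = - \frac{4}{5} + \left(-128 + \frac{17}{6}\right) \left(-173 - 95\right) = - \frac{4}{5} - - \frac{100634}{3} = - \frac{4}{5} + \frac{100634}{3} = \frac{503158}{15} \approx 33544.0$)
$k - S{\left(-11,4 \right)} = \frac{503158}{15} - 4 = \frac{503098}{15}$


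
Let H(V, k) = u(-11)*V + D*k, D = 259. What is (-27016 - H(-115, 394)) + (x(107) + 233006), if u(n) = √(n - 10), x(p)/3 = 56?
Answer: 104112 + 115*I*√21 ≈ 1.0411e+5 + 527.0*I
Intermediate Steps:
x(p) = 168 (x(p) = 3*56 = 168)
u(n) = √(-10 + n)
H(V, k) = 259*k + I*V*√21 (H(V, k) = √(-10 - 11)*V + 259*k = √(-21)*V + 259*k = (I*√21)*V + 259*k = I*V*√21 + 259*k = 259*k + I*V*√21)
(-27016 - H(-115, 394)) + (x(107) + 233006) = (-27016 - (259*394 + I*(-115)*√21)) + (168 + 233006) = (-27016 - (102046 - 115*I*√21)) + 233174 = (-27016 + (-102046 + 115*I*√21)) + 233174 = (-129062 + 115*I*√21) + 233174 = 104112 + 115*I*√21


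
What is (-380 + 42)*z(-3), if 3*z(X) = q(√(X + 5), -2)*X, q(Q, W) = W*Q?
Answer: -676*√2 ≈ -956.01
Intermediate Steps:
q(Q, W) = Q*W
z(X) = -2*X*√(5 + X)/3 (z(X) = ((√(X + 5)*(-2))*X)/3 = ((√(5 + X)*(-2))*X)/3 = ((-2*√(5 + X))*X)/3 = (-2*X*√(5 + X))/3 = -2*X*√(5 + X)/3)
(-380 + 42)*z(-3) = (-380 + 42)*(-⅔*(-3)*√(5 - 3)) = -(-676)*(-3)*√2/3 = -676*√2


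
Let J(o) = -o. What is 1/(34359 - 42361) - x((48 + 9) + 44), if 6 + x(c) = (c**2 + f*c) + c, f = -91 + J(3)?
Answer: -6417605/8002 ≈ -802.00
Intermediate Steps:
f = -94 (f = -91 - 1*3 = -91 - 3 = -94)
x(c) = -6 + c**2 - 93*c (x(c) = -6 + ((c**2 - 94*c) + c) = -6 + (c**2 - 93*c) = -6 + c**2 - 93*c)
1/(34359 - 42361) - x((48 + 9) + 44) = 1/(34359 - 42361) - (-6 + ((48 + 9) + 44)**2 - 93*((48 + 9) + 44)) = 1/(-8002) - (-6 + (57 + 44)**2 - 93*(57 + 44)) = -1/8002 - (-6 + 101**2 - 93*101) = -1/8002 - (-6 + 10201 - 9393) = -1/8002 - 1*802 = -1/8002 - 802 = -6417605/8002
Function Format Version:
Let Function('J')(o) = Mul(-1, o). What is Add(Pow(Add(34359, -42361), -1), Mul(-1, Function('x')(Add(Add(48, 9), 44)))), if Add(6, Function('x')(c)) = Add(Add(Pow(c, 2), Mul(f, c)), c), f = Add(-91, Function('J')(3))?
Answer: Rational(-6417605, 8002) ≈ -802.00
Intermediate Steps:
f = -94 (f = Add(-91, Mul(-1, 3)) = Add(-91, -3) = -94)
Function('x')(c) = Add(-6, Pow(c, 2), Mul(-93, c)) (Function('x')(c) = Add(-6, Add(Add(Pow(c, 2), Mul(-94, c)), c)) = Add(-6, Add(Pow(c, 2), Mul(-93, c))) = Add(-6, Pow(c, 2), Mul(-93, c)))
Add(Pow(Add(34359, -42361), -1), Mul(-1, Function('x')(Add(Add(48, 9), 44)))) = Add(Pow(Add(34359, -42361), -1), Mul(-1, Add(-6, Pow(Add(Add(48, 9), 44), 2), Mul(-93, Add(Add(48, 9), 44))))) = Add(Pow(-8002, -1), Mul(-1, Add(-6, Pow(Add(57, 44), 2), Mul(-93, Add(57, 44))))) = Add(Rational(-1, 8002), Mul(-1, Add(-6, Pow(101, 2), Mul(-93, 101)))) = Add(Rational(-1, 8002), Mul(-1, Add(-6, 10201, -9393))) = Add(Rational(-1, 8002), Mul(-1, 802)) = Add(Rational(-1, 8002), -802) = Rational(-6417605, 8002)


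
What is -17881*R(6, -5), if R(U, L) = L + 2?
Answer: 53643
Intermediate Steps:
R(U, L) = 2 + L
-17881*R(6, -5) = -17881*(2 - 5) = -17881*(-3) = 53643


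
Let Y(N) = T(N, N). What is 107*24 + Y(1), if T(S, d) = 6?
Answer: 2574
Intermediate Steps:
Y(N) = 6
107*24 + Y(1) = 107*24 + 6 = 2568 + 6 = 2574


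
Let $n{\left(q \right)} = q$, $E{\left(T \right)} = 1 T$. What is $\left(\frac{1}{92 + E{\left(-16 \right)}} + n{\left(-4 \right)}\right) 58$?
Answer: $- \frac{8787}{38} \approx -231.24$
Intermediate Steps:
$E{\left(T \right)} = T$
$\left(\frac{1}{92 + E{\left(-16 \right)}} + n{\left(-4 \right)}\right) 58 = \left(\frac{1}{92 - 16} - 4\right) 58 = \left(\frac{1}{76} - 4\right) 58 = \left(- \frac{303}{76}\right) 58 = - \frac{8787}{38}$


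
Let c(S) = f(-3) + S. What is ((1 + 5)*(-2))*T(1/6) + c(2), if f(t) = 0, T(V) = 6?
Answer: -70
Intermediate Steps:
c(S) = S (c(S) = 0 + S = S)
((1 + 5)*(-2))*T(1/6) + c(2) = ((1 + 5)*(-2))*6 + 2 = (6*(-2))*6 + 2 = -12*6 + 2 = -72 + 2 = -70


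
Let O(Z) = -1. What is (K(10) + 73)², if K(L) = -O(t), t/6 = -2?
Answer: 5476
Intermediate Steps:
t = -12 (t = 6*(-2) = -12)
K(L) = 1 (K(L) = -1*(-1) = 1)
(K(10) + 73)² = (1 + 73)² = 74² = 5476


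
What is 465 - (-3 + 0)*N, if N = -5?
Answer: 450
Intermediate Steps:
465 - (-3 + 0)*N = 465 - (-3 + 0)*(-5) = 465 - (-3)*(-5) = 465 - 1*15 = 465 - 15 = 450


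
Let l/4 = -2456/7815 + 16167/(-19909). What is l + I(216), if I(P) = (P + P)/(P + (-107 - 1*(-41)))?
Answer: -1264352956/777944175 ≈ -1.6252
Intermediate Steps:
l = -700966436/155588835 (l = 4*(-2456/7815 + 16167/(-19909)) = 4*(-2456*1/7815 + 16167*(-1/19909)) = 4*(-2456/7815 - 16167/19909) = 4*(-175241609/155588835) = -700966436/155588835 ≈ -4.5052)
I(P) = 2*P/(-66 + P) (I(P) = (2*P)/(P + (-107 + 41)) = (2*P)/(P - 66) = (2*P)/(-66 + P) = 2*P/(-66 + P))
l + I(216) = -700966436/155588835 + 2*216/(-66 + 216) = -700966436/155588835 + 2*216/150 = -700966436/155588835 + 2*216*(1/150) = -700966436/155588835 + 72/25 = -1264352956/777944175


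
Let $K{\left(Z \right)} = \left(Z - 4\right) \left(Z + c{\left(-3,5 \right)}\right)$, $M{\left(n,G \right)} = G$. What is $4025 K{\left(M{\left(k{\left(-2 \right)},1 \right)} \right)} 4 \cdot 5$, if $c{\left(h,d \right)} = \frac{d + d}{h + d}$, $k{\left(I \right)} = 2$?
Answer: $-1449000$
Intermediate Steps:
$c{\left(h,d \right)} = \frac{2 d}{d + h}$
$K{\left(Z \right)} = \left(-4 + Z\right) \left(5 + Z\right)$ ($K{\left(Z \right)} = \left(Z - 4\right) \left(Z + 2 \cdot 5 \frac{1}{5 - 3}\right) = \left(-4 + Z\right) \left(Z + 2 \cdot 5 \cdot \frac{1}{2}\right) = \left(-4 + Z\right) \left(Z + 5\right) = \left(-4 + Z\right) \left(5 + Z\right)$)
$4025 K{\left(M{\left(k{\left(-2 \right)},1 \right)} \right)} 4 \cdot 5 = 4025 \left(-20 + 1 + 1^{2}\right) 4 \cdot 5 = 4025 \left(-20 + 1 + 1\right) 4 \cdot 5 = 4025 \left(-18\right) 4 \cdot 5 = 4025 \left(\left(-72\right) 5\right) = 4025 \left(-360\right) = -1449000$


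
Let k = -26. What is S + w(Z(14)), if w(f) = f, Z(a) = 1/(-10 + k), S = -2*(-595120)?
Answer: 42848639/36 ≈ 1.1902e+6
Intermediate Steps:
S = 1190240
Z(a) = -1/36 (Z(a) = 1/(-10 - 26) = 1/(-36) = -1/36)
S + w(Z(14)) = 1190240 - 1/36 = 42848639/36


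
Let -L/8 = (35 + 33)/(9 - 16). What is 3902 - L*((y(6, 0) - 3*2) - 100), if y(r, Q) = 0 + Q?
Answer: 84978/7 ≈ 12140.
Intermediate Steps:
y(r, Q) = Q
L = 544/7 (L = -8*(35 + 33)/(9 - 16) = -544/(-7) = -544*(-1)/7 = -8*(-68/7) = 544/7 ≈ 77.714)
3902 - L*((y(6, 0) - 3*2) - 100) = 3902 - 544*((0 - 3*2) - 100)/7 = 3902 - 544*((0 - 6) - 100)/7 = 3902 - 544*(-6 - 100)/7 = 3902 - 544*(-106)/7 = 3902 - 1*(-57664/7) = 3902 + 57664/7 = 84978/7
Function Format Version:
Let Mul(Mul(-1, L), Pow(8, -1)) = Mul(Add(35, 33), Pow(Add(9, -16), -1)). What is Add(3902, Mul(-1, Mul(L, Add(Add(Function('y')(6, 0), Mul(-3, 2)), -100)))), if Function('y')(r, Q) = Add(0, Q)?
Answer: Rational(84978, 7) ≈ 12140.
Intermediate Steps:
Function('y')(r, Q) = Q
L = Rational(544, 7) (L = Mul(-8, Mul(Add(35, 33), Pow(Add(9, -16), -1))) = Mul(-8, Mul(68, Pow(-7, -1))) = Mul(-8, Mul(68, Rational(-1, 7))) = Mul(-8, Rational(-68, 7)) = Rational(544, 7) ≈ 77.714)
Add(3902, Mul(-1, Mul(L, Add(Add(Function('y')(6, 0), Mul(-3, 2)), -100)))) = Add(3902, Mul(-1, Mul(Rational(544, 7), Add(Add(0, Mul(-3, 2)), -100)))) = Add(3902, Mul(-1, Mul(Rational(544, 7), Add(Add(0, -6), -100)))) = Add(3902, Mul(-1, Mul(Rational(544, 7), Add(-6, -100)))) = Add(3902, Mul(-1, Mul(Rational(544, 7), -106))) = Add(3902, Mul(-1, Rational(-57664, 7))) = Add(3902, Rational(57664, 7)) = Rational(84978, 7)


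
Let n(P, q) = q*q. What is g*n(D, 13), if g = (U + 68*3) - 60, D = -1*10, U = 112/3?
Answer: 91936/3 ≈ 30645.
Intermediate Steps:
U = 112/3 (U = 112*(⅓) = 112/3 ≈ 37.333)
D = -10
n(P, q) = q²
g = 544/3 (g = (112/3 + 68*3) - 60 = (112/3 + 204) - 60 = 724/3 - 60 = 544/3 ≈ 181.33)
g*n(D, 13) = (544/3)*13² = (544/3)*169 = 91936/3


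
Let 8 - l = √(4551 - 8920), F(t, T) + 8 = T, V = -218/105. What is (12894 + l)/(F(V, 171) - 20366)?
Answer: -12902/20203 + I*√4369/20203 ≈ -0.63862 + 0.0032717*I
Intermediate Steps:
V = -218/105 (V = -218*1/105 = -218/105 ≈ -2.0762)
F(t, T) = -8 + T
l = 8 - I*√4369 (l = 8 - √(4551 - 8920) = 8 - √(-4369) = 8 - I*√4369 ≈ 8.0 - 66.098*I)
(12894 + l)/(F(V, 171) - 20366) = (12894 + (8 - I*√4369))/((-8 + 171) - 20366) = (12902 - I*√4369)/(163 - 20366) = (12902 - I*√4369)/(-20203) = (12902 - I*√4369)*(-1/20203) = -12902/20203 + I*√4369/20203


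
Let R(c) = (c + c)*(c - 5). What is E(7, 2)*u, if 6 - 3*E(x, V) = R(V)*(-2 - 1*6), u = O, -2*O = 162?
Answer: 2430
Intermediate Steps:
O = -81 (O = -½*162 = -81)
u = -81
R(c) = 2*c*(-5 + c) (R(c) = (2*c)*(-5 + c) = 2*c*(-5 + c))
E(x, V) = 2 + 16*V*(-5 + V)/3 (E(x, V) = 2 - 2*V*(-5 + V)*(-2 - 1*6)/3 = 2 - 2*V*(-5 + V)*(-2 - 6)/3 = 2 - 2*V*(-5 + V)*(-8)/3 = 2 - (-16)*V*(-5 + V)/3 = 2 + 16*V*(-5 + V)/3)
E(7, 2)*u = (2 + (16/3)*2*(-5 + 2))*(-81) = (2 + (16/3)*2*(-3))*(-81) = (2 - 32)*(-81) = -30*(-81) = 2430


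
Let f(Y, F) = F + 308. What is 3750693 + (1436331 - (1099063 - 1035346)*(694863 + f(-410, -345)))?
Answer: -44267041218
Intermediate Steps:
f(Y, F) = 308 + F
3750693 + (1436331 - (1099063 - 1035346)*(694863 + f(-410, -345))) = 3750693 + (1436331 - (1099063 - 1035346)*(694863 + (308 - 345))) = 3750693 + (1436331 - 63717*(694863 - 37)) = 3750693 + (1436331 - 63717*694826) = 3750693 + (1436331 - 1*44272228242) = 3750693 + (1436331 - 44272228242) = 3750693 - 44270791911 = -44267041218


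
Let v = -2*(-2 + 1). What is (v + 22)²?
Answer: 576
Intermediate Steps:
v = 2 (v = -2*(-1) = 2)
(v + 22)² = (2 + 22)² = 24² = 576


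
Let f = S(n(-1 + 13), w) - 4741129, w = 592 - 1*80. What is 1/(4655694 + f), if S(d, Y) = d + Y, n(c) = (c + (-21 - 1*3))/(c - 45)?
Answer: -11/934149 ≈ -1.1775e-5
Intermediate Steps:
w = 512 (w = 592 - 80 = 512)
n(c) = (-24 + c)/(-45 + c) (n(c) = (c + (-21 - 3))/(-45 + c) = (c - 24)/(-45 + c) = (-24 + c)/(-45 + c))
S(d, Y) = Y + d
f = -52146783/11 (f = (512 + (-24 + (-1 + 13))/(-45 + (-1 + 13))) - 4741129 = (512 + (-24 + 12)/(-45 + 12)) - 4741129 = (512 - 12/(-33)) - 4741129 = (512 - 1/33*(-12)) - 4741129 = (512 + 4/11) - 4741129 = 5636/11 - 4741129 = -52146783/11 ≈ -4.7406e+6)
1/(4655694 + f) = 1/(4655694 - 52146783/11) = 1/(-934149/11) = -11/934149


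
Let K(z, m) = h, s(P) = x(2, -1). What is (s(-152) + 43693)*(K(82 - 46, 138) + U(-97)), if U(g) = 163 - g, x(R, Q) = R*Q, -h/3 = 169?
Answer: -10791677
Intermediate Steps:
h = -507 (h = -3*169 = -507)
x(R, Q) = Q*R
s(P) = -2 (s(P) = -1*2 = -2)
K(z, m) = -507
(s(-152) + 43693)*(K(82 - 46, 138) + U(-97)) = (-2 + 43693)*(-507 + (163 - 1*(-97))) = 43691*(-507 + (163 + 97)) = 43691*(-507 + 260) = 43691*(-247) = -10791677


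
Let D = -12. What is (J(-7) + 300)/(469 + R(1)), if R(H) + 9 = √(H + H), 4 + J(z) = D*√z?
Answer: 68080/105799 - 148*√2/105799 - 2760*I*√7/105799 + 6*I*√14/105799 ≈ 0.64151 - 0.068808*I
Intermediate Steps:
J(z) = -4 - 12*√z
R(H) = -9 + √2*√H (R(H) = -9 + √(H + H) = -9 + √(2*H) = -9 + √2*√H)
(J(-7) + 300)/(469 + R(1)) = ((-4 - 12*I*√7) + 300)/(469 + (-9 + √2*√1)) = ((-4 - 12*I*√7) + 300)/(469 + (-9 + √2*1)) = ((-4 - 12*I*√7) + 300)/(469 + (-9 + √2)) = (296 - 12*I*√7)/(460 + √2)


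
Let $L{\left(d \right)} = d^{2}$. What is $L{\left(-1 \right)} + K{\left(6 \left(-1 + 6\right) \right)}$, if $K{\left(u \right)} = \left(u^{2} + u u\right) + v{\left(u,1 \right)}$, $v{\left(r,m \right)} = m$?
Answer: $1802$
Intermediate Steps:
$K{\left(u \right)} = 1 + 2 u^{2}$ ($K{\left(u \right)} = \left(u^{2} + u u\right) + 1 = \left(u^{2} + u^{2}\right) + 1 = 2 u^{2} + 1 = 1 + 2 u^{2}$)
$L{\left(-1 \right)} + K{\left(6 \left(-1 + 6\right) \right)} = \left(-1\right)^{2} + \left(1 + 2 \left(6 \left(-1 + 6\right)\right)^{2}\right) = 1 + \left(1 + 2 \left(6 \cdot 5\right)^{2}\right) = 1 + \left(1 + 2 \cdot 30^{2}\right) = 1 + \left(1 + 2 \cdot 900\right) = 1 + \left(1 + 1800\right) = 1 + 1801 = 1802$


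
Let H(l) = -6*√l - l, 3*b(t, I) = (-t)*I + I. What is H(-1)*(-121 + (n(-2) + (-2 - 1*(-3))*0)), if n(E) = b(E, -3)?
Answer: -124 + 744*I ≈ -124.0 + 744.0*I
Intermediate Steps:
b(t, I) = I/3 - I*t/3 (b(t, I) = ((-t)*I + I)/3 = (-I*t + I)/3 = (I - I*t)/3 = I/3 - I*t/3)
n(E) = -1 + E (n(E) = (⅓)*(-3)*(1 - E) = -1 + E)
H(l) = -l - 6*√l
H(-1)*(-121 + (n(-2) + (-2 - 1*(-3))*0)) = (-1*(-1) - 6*I)*(-121 + ((-1 - 2) + (-2 - 1*(-3))*0)) = (1 - 6*I)*(-121 + (-3 + (-2 + 3)*0)) = (1 - 6*I)*(-121 + (-3 + 1*0)) = (1 - 6*I)*(-121 + (-3 + 0)) = (1 - 6*I)*(-121 - 3) = (1 - 6*I)*(-124) = -124 + 744*I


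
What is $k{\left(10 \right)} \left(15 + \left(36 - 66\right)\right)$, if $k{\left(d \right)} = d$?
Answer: $-150$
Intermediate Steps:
$k{\left(10 \right)} \left(15 + \left(36 - 66\right)\right) = 10 \left(15 + \left(36 - 66\right)\right) = 10 \left(15 - 30\right) = 10 \left(-15\right) = -150$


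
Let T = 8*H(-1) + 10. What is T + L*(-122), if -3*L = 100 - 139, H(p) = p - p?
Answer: -1576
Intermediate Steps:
H(p) = 0
T = 10 (T = 8*0 + 10 = 0 + 10 = 10)
L = 13 (L = -(100 - 139)/3 = -⅓*(-39) = 13)
T + L*(-122) = 10 + 13*(-122) = 10 - 1586 = -1576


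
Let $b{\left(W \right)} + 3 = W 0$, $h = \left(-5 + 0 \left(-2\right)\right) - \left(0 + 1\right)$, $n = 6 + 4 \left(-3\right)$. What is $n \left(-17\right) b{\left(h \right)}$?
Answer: $-306$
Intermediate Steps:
$n = -6$ ($n = 6 - 12 = -6$)
$h = -6$ ($h = \left(-5 + 0\right) - 1 = -5 - 1 = -6$)
$b{\left(W \right)} = -3$ ($b{\left(W \right)} = -3 + W 0 = -3 + 0 = -3$)
$n \left(-17\right) b{\left(h \right)} = \left(-6\right) \left(-17\right) \left(-3\right) = 102 \left(-3\right) = -306$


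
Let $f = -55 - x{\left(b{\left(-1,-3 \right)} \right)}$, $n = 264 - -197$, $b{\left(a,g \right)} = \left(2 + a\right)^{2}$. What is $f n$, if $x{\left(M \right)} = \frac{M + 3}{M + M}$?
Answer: $-26277$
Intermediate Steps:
$x{\left(M \right)} = \frac{3 + M}{2 M}$
$n = 461$ ($n = 264 + 197 = 461$)
$f = -57$ ($f = -55 - \frac{3 + \left(2 - 1\right)^{2}}{2 \left(2 - 1\right)^{2}} = -55 - \frac{3 + 1^{2}}{2 \cdot 1^{2}} = -55 - \frac{3 + 1}{2 \cdot 1} = -55 - \frac{1}{2} \cdot 1 \cdot 4 = -55 - 2 = -57$)
$f n = \left(-57\right) 461 = -26277$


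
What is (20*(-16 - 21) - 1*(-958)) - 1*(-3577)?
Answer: 3795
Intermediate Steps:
(20*(-16 - 21) - 1*(-958)) - 1*(-3577) = (20*(-37) + 958) + 3577 = (-740 + 958) + 3577 = 218 + 3577 = 3795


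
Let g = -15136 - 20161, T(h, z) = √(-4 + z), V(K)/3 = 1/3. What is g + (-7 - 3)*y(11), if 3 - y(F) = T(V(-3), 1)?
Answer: -35327 + 10*I*√3 ≈ -35327.0 + 17.32*I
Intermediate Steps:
V(K) = 1 (V(K) = 3/3 = 3*(⅓) = 1)
y(F) = 3 - I*√3 (y(F) = 3 - √(-4 + 1) = 3 - √(-3) = 3 - I*√3)
g = -35297
g + (-7 - 3)*y(11) = -35297 + (-7 - 3)*(3 - I*√3) = -35297 - 10*(3 - I*√3) = -35297 + (-30 + 10*I*√3) = -35327 + 10*I*√3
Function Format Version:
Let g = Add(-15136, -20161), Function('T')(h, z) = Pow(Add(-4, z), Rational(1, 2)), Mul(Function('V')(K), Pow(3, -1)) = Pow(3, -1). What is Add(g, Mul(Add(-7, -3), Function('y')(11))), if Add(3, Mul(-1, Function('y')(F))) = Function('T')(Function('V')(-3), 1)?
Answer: Add(-35327, Mul(10, I, Pow(3, Rational(1, 2)))) ≈ Add(-35327., Mul(17.320, I))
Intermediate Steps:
Function('V')(K) = 1 (Function('V')(K) = Mul(3, Pow(3, -1)) = Mul(3, Rational(1, 3)) = 1)
Function('y')(F) = Add(3, Mul(-1, I, Pow(3, Rational(1, 2)))) (Function('y')(F) = Add(3, Mul(-1, Pow(Add(-4, 1), Rational(1, 2)))) = Add(3, Mul(-1, Pow(-3, Rational(1, 2)))) = Add(3, Mul(-1, Mul(I, Pow(3, Rational(1, 2))))) = Add(3, Mul(-1, I, Pow(3, Rational(1, 2)))))
g = -35297
Add(g, Mul(Add(-7, -3), Function('y')(11))) = Add(-35297, Mul(Add(-7, -3), Add(3, Mul(-1, I, Pow(3, Rational(1, 2)))))) = Add(-35297, Mul(-10, Add(3, Mul(-1, I, Pow(3, Rational(1, 2)))))) = Add(-35297, Add(-30, Mul(10, I, Pow(3, Rational(1, 2))))) = Add(-35327, Mul(10, I, Pow(3, Rational(1, 2))))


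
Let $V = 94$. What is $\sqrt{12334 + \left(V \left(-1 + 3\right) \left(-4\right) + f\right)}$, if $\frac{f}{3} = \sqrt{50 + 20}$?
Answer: $\sqrt{11582 + 3 \sqrt{70}} \approx 107.74$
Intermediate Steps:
$f = 3 \sqrt{70}$ ($f = 3 \sqrt{50 + 20} = 3 \sqrt{70} \approx 25.1$)
$\sqrt{12334 + \left(V \left(-1 + 3\right) \left(-4\right) + f\right)} = \sqrt{12334 + \left(94 \left(-1 + 3\right) \left(-4\right) + 3 \sqrt{70}\right)} = \sqrt{12334 + \left(94 \cdot 2 \left(-4\right) + 3 \sqrt{70}\right)} = \sqrt{12334 + \left(94 \left(-8\right) + 3 \sqrt{70}\right)} = \sqrt{12334 - \left(752 - 3 \sqrt{70}\right)} = \sqrt{11582 + 3 \sqrt{70}}$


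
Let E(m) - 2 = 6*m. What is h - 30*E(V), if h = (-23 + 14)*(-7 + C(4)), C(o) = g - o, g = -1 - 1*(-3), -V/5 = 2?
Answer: 1821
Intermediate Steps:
V = -10 (V = -5*2 = -10)
E(m) = 2 + 6*m
g = 2 (g = -1 + 3 = 2)
C(o) = 2 - o
h = 81 (h = (-23 + 14)*(-7 + (2 - 1*4)) = -9*(-7 + (2 - 4)) = -9*(-7 - 2) = -9*(-9) = 81)
h - 30*E(V) = 81 - 30*(2 + 6*(-10)) = 81 - 30*(2 - 60) = 81 - 30*(-58) = 81 + 1740 = 1821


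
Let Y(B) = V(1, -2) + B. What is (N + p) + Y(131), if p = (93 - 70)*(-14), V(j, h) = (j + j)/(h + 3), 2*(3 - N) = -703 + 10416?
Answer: -10085/2 ≈ -5042.5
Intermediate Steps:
N = -9707/2 (N = 3 - (-703 + 10416)/2 = 3 - 1/2*9713 = 3 - 9713/2 = -9707/2 ≈ -4853.5)
V(j, h) = 2*j/(3 + h) (V(j, h) = (2*j)/(3 + h) = 2*j/(3 + h))
p = -322 (p = 23*(-14) = -322)
Y(B) = 2 + B (Y(B) = 2*1/(3 - 2) + B = 2*1/1 + B = 2*1*1 + B = 2 + B)
(N + p) + Y(131) = (-9707/2 - 322) + (2 + 131) = -10351/2 + 133 = -10085/2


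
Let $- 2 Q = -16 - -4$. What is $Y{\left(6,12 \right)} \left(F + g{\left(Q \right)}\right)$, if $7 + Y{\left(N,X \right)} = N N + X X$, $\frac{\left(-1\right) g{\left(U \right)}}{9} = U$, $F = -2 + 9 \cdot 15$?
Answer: $13667$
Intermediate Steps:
$F = 133$ ($F = -2 + 135 = 133$)
$Q = 6$ ($Q = - \frac{-16 - -4}{2} = - \frac{-16 + 4}{2} = \left(- \frac{1}{2}\right) \left(-12\right) = 6$)
$g{\left(U \right)} = - 9 U$
$Y{\left(N,X \right)} = -7 + N^{2} + X^{2}$ ($Y{\left(N,X \right)} = -7 + \left(N N + X X\right) = -7 + \left(N^{2} + X^{2}\right) = -7 + N^{2} + X^{2}$)
$Y{\left(6,12 \right)} \left(F + g{\left(Q \right)}\right) = \left(-7 + 6^{2} + 12^{2}\right) \left(133 - 54\right) = \left(-7 + 36 + 144\right) \left(133 - 54\right) = 173 \cdot 79 = 13667$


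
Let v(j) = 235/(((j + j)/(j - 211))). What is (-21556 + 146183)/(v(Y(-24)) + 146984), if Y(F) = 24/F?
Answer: 124627/171894 ≈ 0.72502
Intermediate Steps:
v(j) = 235*(-211 + j)/(2*j) (v(j) = 235/(((2*j)/(-211 + j))) = 235/((2*j/(-211 + j))) = 235*((-211 + j)/(2*j)) = 235*(-211 + j)/(2*j))
(-21556 + 146183)/(v(Y(-24)) + 146984) = (-21556 + 146183)/(235*(-211 + 24/(-24))/(2*((24/(-24)))) + 146984) = 124627/(235*(-211 + 24*(-1/24))/(2*((24*(-1/24)))) + 146984) = 124627/((235/2)*(-211 - 1)/(-1) + 146984) = 124627/((235/2)*(-1)*(-212) + 146984) = 124627/(24910 + 146984) = 124627/171894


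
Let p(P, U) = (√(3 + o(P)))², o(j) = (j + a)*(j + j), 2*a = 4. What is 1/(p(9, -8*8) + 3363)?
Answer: 1/3564 ≈ 0.00028058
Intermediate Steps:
a = 2 (a = (½)*4 = 2)
o(j) = 2*j*(2 + j) (o(j) = (j + 2)*(j + j) = (2 + j)*(2*j) = 2*j*(2 + j))
p(P, U) = 3 + 2*P*(2 + P) (p(P, U) = (√(3 + 2*P*(2 + P)))² = 3 + 2*P*(2 + P))
1/(p(9, -8*8) + 3363) = 1/((3 + 2*9*(2 + 9)) + 3363) = 1/((3 + 2*9*11) + 3363) = 1/((3 + 198) + 3363) = 1/(201 + 3363) = 1/3564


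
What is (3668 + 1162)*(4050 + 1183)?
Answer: 25275390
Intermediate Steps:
(3668 + 1162)*(4050 + 1183) = 4830*5233 = 25275390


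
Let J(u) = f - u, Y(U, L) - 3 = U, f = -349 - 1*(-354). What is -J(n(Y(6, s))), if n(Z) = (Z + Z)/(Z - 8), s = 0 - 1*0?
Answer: 13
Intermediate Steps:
f = 5 (f = -349 + 354 = 5)
s = 0 (s = 0 + 0 = 0)
Y(U, L) = 3 + U
n(Z) = 2*Z/(-8 + Z) (n(Z) = (2*Z)/(-8 + Z) = 2*Z/(-8 + Z))
J(u) = 5 - u
-J(n(Y(6, s))) = -(5 - 2*(3 + 6)/(-8 + (3 + 6))) = -(5 - 2*9/(-8 + 9)) = -(5 - 2*9/1) = -(5 - 2*9) = -(5 - 1*18) = -(5 - 18) = -1*(-13) = 13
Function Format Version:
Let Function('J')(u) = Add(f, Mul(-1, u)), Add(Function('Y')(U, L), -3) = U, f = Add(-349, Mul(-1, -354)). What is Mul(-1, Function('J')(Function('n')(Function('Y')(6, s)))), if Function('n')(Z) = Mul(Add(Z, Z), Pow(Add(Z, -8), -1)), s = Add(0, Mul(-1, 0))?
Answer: 13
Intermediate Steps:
f = 5 (f = Add(-349, 354) = 5)
s = 0 (s = Add(0, 0) = 0)
Function('Y')(U, L) = Add(3, U)
Function('n')(Z) = Mul(2, Z, Pow(Add(-8, Z), -1)) (Function('n')(Z) = Mul(Mul(2, Z), Pow(Add(-8, Z), -1)) = Mul(2, Z, Pow(Add(-8, Z), -1)))
Function('J')(u) = Add(5, Mul(-1, u))
Mul(-1, Function('J')(Function('n')(Function('Y')(6, s)))) = Mul(-1, Add(5, Mul(-1, Mul(2, Add(3, 6), Pow(Add(-8, Add(3, 6)), -1))))) = Mul(-1, Add(5, Mul(-1, Mul(2, 9, Pow(Add(-8, 9), -1))))) = Mul(-1, Add(5, Mul(-1, Mul(2, 9, Pow(1, -1))))) = Mul(-1, Add(5, Mul(-1, Mul(2, 9, 1)))) = Mul(-1, Add(5, Mul(-1, 18))) = Mul(-1, Add(5, -18)) = Mul(-1, -13) = 13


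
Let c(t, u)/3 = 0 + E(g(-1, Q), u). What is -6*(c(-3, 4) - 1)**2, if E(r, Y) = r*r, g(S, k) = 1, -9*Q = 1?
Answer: -24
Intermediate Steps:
Q = -1/9 (Q = -1/9*1 = -1/9 ≈ -0.11111)
E(r, Y) = r**2
c(t, u) = 3 (c(t, u) = 3*(0 + 1**2) = 3*(0 + 1) = 3*1 = 3)
-6*(c(-3, 4) - 1)**2 = -6*(3 - 1)**2 = -6*2**2 = -6*4 = -24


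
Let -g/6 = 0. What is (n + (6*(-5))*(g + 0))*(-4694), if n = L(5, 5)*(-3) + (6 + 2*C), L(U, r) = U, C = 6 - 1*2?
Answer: 4694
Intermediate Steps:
g = 0 (g = -6*0 = 0)
C = 4 (C = 6 - 2 = 4)
n = -1 (n = 5*(-3) + (6 + 2*4) = -15 + (6 + 8) = -15 + 14 = -1)
(n + (6*(-5))*(g + 0))*(-4694) = (-1 + (6*(-5))*(0 + 0))*(-4694) = (-1 - 30*0)*(-4694) = (-1 + 0)*(-4694) = -1*(-4694) = 4694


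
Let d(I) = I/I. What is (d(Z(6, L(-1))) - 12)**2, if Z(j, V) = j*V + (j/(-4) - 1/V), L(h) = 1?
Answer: 121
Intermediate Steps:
Z(j, V) = -1/V - j/4 + V*j (Z(j, V) = V*j + (j*(-1/4) - 1/V) = V*j + (-j/4 - 1/V) = V*j + (-1/V - j/4) = -1/V - j/4 + V*j)
d(I) = 1
(d(Z(6, L(-1))) - 12)**2 = (1 - 12)**2 = (-11)**2 = 121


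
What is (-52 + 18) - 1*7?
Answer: -41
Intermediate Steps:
(-52 + 18) - 1*7 = -34 - 7 = -41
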